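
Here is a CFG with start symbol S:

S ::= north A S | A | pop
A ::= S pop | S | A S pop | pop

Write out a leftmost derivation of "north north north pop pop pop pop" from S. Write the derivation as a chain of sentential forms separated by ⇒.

S ⇒ north A S ⇒ north S S ⇒ north north A S S ⇒ north north S S S ⇒ north north north A S S S ⇒ north north north pop S S S ⇒ north north north pop pop S S ⇒ north north north pop pop pop S ⇒ north north north pop pop pop pop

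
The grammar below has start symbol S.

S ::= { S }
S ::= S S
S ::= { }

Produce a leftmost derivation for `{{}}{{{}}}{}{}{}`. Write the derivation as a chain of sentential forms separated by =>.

S => SS => {S}S => {{}}S => {{}}SS => {{}}SSS => {{}}SSSS => {{}}{S}SSS => {{}}{{S}}SSS => {{}}{{{}}}SSS => {{}}{{{}}}{}SS => {{}}{{{}}}{}{}S => {{}}{{{}}}{}{}{}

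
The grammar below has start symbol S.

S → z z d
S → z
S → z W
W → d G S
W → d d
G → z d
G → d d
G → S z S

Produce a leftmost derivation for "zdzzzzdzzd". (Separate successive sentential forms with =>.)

S=>zW=>zdGS=>zdSzSS=>zdzzSS=>zdzzzzdS=>zdzzzzdzzd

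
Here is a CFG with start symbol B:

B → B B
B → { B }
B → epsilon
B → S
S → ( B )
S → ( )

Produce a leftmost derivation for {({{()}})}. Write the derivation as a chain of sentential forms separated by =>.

B => {B}   [B → { B }]
{B} => {BB}   [B → B B]
{BB} => {SB}   [B → S]
{SB} => {(B)B}   [S → ( B )]
{(B)B} => {({B})B}   [B → { B }]
{({B})B} => {({{B}})B}   [B → { B }]
{({{B}})B} => {({{S}})B}   [B → S]
{({{S}})B} => {({{(B)}})B}   [S → ( B )]
{({{(B)}})B} => {({{()}})B}   [B → epsilon]
{({{()}})B} => {({{()}})}   [B → epsilon]

B=>{B}=>{BB}=>{SB}=>{(B)B}=>{({B})B}=>{({{B}})B}=>{({{S}})B}=>{({{(B)}})B}=>{({{()}})B}=>{({{()}})}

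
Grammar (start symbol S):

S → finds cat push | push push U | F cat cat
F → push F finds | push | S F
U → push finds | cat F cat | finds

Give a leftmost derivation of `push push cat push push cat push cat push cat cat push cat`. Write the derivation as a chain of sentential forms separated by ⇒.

S ⇒ push push U ⇒ push push cat F cat ⇒ push push cat S F cat ⇒ push push cat F cat cat F cat ⇒ push push cat S F cat cat F cat ⇒ push push cat push push U F cat cat F cat ⇒ push push cat push push cat F cat F cat cat F cat ⇒ push push cat push push cat push cat F cat cat F cat ⇒ push push cat push push cat push cat push cat cat F cat ⇒ push push cat push push cat push cat push cat cat push cat

S ⇒ push push U   [S → push push U]
push push U ⇒ push push cat F cat   [U → cat F cat]
push push cat F cat ⇒ push push cat S F cat   [F → S F]
push push cat S F cat ⇒ push push cat F cat cat F cat   [S → F cat cat]
push push cat F cat cat F cat ⇒ push push cat S F cat cat F cat   [F → S F]
push push cat S F cat cat F cat ⇒ push push cat push push U F cat cat F cat   [S → push push U]
push push cat push push U F cat cat F cat ⇒ push push cat push push cat F cat F cat cat F cat   [U → cat F cat]
push push cat push push cat F cat F cat cat F cat ⇒ push push cat push push cat push cat F cat cat F cat   [F → push]
push push cat push push cat push cat F cat cat F cat ⇒ push push cat push push cat push cat push cat cat F cat   [F → push]
push push cat push push cat push cat push cat cat F cat ⇒ push push cat push push cat push cat push cat cat push cat   [F → push]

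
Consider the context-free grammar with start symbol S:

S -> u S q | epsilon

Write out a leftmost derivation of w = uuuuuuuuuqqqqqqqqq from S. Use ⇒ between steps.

S ⇒ uSq   [S -> u S q]
uSq ⇒ uuSqq   [S -> u S q]
uuSqq ⇒ uuuSqqq   [S -> u S q]
uuuSqqq ⇒ uuuuSqqqq   [S -> u S q]
uuuuSqqqq ⇒ uuuuuSqqqqq   [S -> u S q]
uuuuuSqqqqq ⇒ uuuuuuSqqqqqq   [S -> u S q]
uuuuuuSqqqqqq ⇒ uuuuuuuSqqqqqqq   [S -> u S q]
uuuuuuuSqqqqqqq ⇒ uuuuuuuuSqqqqqqqq   [S -> u S q]
uuuuuuuuSqqqqqqqq ⇒ uuuuuuuuuSqqqqqqqqq   [S -> u S q]
uuuuuuuuuSqqqqqqqqq ⇒ uuuuuuuuuqqqqqqqqq   [S -> epsilon]

S ⇒ uSq ⇒ uuSqq ⇒ uuuSqqq ⇒ uuuuSqqqq ⇒ uuuuuSqqqqq ⇒ uuuuuuSqqqqqq ⇒ uuuuuuuSqqqqqqq ⇒ uuuuuuuuSqqqqqqqq ⇒ uuuuuuuuuSqqqqqqqqq ⇒ uuuuuuuuuqqqqqqqqq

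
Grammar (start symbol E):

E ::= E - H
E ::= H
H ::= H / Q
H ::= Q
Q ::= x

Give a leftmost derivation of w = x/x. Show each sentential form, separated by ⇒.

E ⇒ H ⇒ H/Q ⇒ Q/Q ⇒ x/Q ⇒ x/x

E ⇒ H   [E ::= H]
H ⇒ H/Q   [H ::= H / Q]
H/Q ⇒ Q/Q   [H ::= Q]
Q/Q ⇒ x/Q   [Q ::= x]
x/Q ⇒ x/x   [Q ::= x]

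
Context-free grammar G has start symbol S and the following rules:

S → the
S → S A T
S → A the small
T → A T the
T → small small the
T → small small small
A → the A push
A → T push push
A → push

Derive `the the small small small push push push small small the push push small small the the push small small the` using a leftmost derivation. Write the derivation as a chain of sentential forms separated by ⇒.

S ⇒ S A T ⇒ S A T A T ⇒ the A T A T ⇒ the the A push T A T ⇒ the the T push push push T A T ⇒ the the small small small push push push T A T ⇒ the the small small small push push push A T the A T ⇒ the the small small small push push push T push push T the A T ⇒ the the small small small push push push small small the push push T the A T ⇒ the the small small small push push push small small the push push small small the the A T ⇒ the the small small small push push push small small the push push small small the the push T ⇒ the the small small small push push push small small the push push small small the the push small small the

S ⇒ S A T   [S → S A T]
S A T ⇒ S A T A T   [S → S A T]
S A T A T ⇒ the A T A T   [S → the]
the A T A T ⇒ the the A push T A T   [A → the A push]
the the A push T A T ⇒ the the T push push push T A T   [A → T push push]
the the T push push push T A T ⇒ the the small small small push push push T A T   [T → small small small]
the the small small small push push push T A T ⇒ the the small small small push push push A T the A T   [T → A T the]
the the small small small push push push A T the A T ⇒ the the small small small push push push T push push T the A T   [A → T push push]
the the small small small push push push T push push T the A T ⇒ the the small small small push push push small small the push push T the A T   [T → small small the]
the the small small small push push push small small the push push T the A T ⇒ the the small small small push push push small small the push push small small the the A T   [T → small small the]
the the small small small push push push small small the push push small small the the A T ⇒ the the small small small push push push small small the push push small small the the push T   [A → push]
the the small small small push push push small small the push push small small the the push T ⇒ the the small small small push push push small small the push push small small the the push small small the   [T → small small the]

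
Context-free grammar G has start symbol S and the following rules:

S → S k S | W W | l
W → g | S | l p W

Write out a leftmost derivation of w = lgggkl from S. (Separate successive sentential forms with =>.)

S => SkS   [S → S k S]
SkS => WWkS   [S → W W]
WWkS => SWkS   [W → S]
SWkS => WWWkS   [S → W W]
WWWkS => SWWkS   [W → S]
SWWkS => lWWkS   [S → l]
lWWkS => lgWkS   [W → g]
lgWkS => lgSkS   [W → S]
lgSkS => lgWWkS   [S → W W]
lgWWkS => lggWkS   [W → g]
lggWkS => lgggkS   [W → g]
lgggkS => lgggkl   [S → l]

S => SkS => WWkS => SWkS => WWWkS => SWWkS => lWWkS => lgWkS => lgSkS => lgWWkS => lggWkS => lgggkS => lgggkl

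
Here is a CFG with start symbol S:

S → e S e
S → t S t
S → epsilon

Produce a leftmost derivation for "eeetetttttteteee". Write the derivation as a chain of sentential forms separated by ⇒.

S ⇒ eSe   [S → e S e]
eSe ⇒ eeSee   [S → e S e]
eeSee ⇒ eeeSeee   [S → e S e]
eeeSeee ⇒ eeetSteee   [S → t S t]
eeetSteee ⇒ eeeteSeteee   [S → e S e]
eeeteSeteee ⇒ eeetetSteteee   [S → t S t]
eeetetSteteee ⇒ eeetettStteteee   [S → t S t]
eeetettStteteee ⇒ eeetetttSttteteee   [S → t S t]
eeetetttSttteteee ⇒ eeetetttttteteee   [S → epsilon]

S ⇒ eSe ⇒ eeSee ⇒ eeeSeee ⇒ eeetSteee ⇒ eeeteSeteee ⇒ eeetetSteteee ⇒ eeetettStteteee ⇒ eeetetttSttteteee ⇒ eeetetttttteteee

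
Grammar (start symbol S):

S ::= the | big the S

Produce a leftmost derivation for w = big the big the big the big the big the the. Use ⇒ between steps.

S ⇒ big the S ⇒ big the big the S ⇒ big the big the big the S ⇒ big the big the big the big the S ⇒ big the big the big the big the big the S ⇒ big the big the big the big the big the the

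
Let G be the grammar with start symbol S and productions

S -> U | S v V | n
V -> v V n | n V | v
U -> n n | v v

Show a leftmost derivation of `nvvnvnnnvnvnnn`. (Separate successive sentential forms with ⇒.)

S ⇒ SvV ⇒ nvV ⇒ nvvVn ⇒ nvvnVn ⇒ nvvnvVnn ⇒ nvvnvnVnn ⇒ nvvnvnnVnn ⇒ nvvnvnnnVnn ⇒ nvvnvnnnvVnnn ⇒ nvvnvnnnvnVnnn ⇒ nvvnvnnnvnvnnn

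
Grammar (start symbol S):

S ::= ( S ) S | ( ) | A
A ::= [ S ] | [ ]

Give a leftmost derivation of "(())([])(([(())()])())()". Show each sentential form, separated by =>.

S => (S)S   [S ::= ( S ) S]
(S)S => (())S   [S ::= ( )]
(())S => (())(S)S   [S ::= ( S ) S]
(())(S)S => (())(A)S   [S ::= A]
(())(A)S => (())([])S   [A ::= [ ]]
(())([])S => (())([])(S)S   [S ::= ( S ) S]
(())([])(S)S => (())([])((S)S)S   [S ::= ( S ) S]
(())([])((S)S)S => (())([])((A)S)S   [S ::= A]
(())([])((A)S)S => (())([])(([S])S)S   [A ::= [ S ]]
(())([])(([S])S)S => (())([])(([(S)S])S)S   [S ::= ( S ) S]
(())([])(([(S)S])S)S => (())([])(([(())S])S)S   [S ::= ( )]
(())([])(([(())S])S)S => (())([])(([(())()])S)S   [S ::= ( )]
(())([])(([(())()])S)S => (())([])(([(())()])())S   [S ::= ( )]
(())([])(([(())()])())S => (())([])(([(())()])())()   [S ::= ( )]

S => (S)S => (())S => (())(S)S => (())(A)S => (())([])S => (())([])(S)S => (())([])((S)S)S => (())([])((A)S)S => (())([])(([S])S)S => (())([])(([(S)S])S)S => (())([])(([(())S])S)S => (())([])(([(())()])S)S => (())([])(([(())()])())S => (())([])(([(())()])())()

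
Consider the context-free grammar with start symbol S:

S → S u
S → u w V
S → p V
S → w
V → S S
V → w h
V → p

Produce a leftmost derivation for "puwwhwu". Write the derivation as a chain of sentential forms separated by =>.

S=>pV=>pSS=>puwVS=>puwwhS=>puwwhSu=>puwwhwu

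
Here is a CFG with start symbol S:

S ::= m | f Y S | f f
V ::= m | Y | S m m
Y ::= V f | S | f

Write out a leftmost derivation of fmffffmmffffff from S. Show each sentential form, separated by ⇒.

S ⇒ fYS   [S ::= f Y S]
fYS ⇒ fSS   [Y ::= S]
fSS ⇒ fmS   [S ::= m]
fmS ⇒ fmfYS   [S ::= f Y S]
fmfYS ⇒ fmfVfS   [Y ::= V f]
fmfVfS ⇒ fmfYfS   [V ::= Y]
fmfYfS ⇒ fmfSfS   [Y ::= S]
fmfSfS ⇒ fmffYSfS   [S ::= f Y S]
fmffYSfS ⇒ fmffVfSfS   [Y ::= V f]
fmffVfSfS ⇒ fmffSmmfSfS   [V ::= S m m]
fmffSmmfSfS ⇒ fmffffmmfSfS   [S ::= f f]
fmffffmmfSfS ⇒ fmffffmmffffS   [S ::= f f]
fmffffmmffffS ⇒ fmffffmmffffff   [S ::= f f]

S ⇒ fYS ⇒ fSS ⇒ fmS ⇒ fmfYS ⇒ fmfVfS ⇒ fmfYfS ⇒ fmfSfS ⇒ fmffYSfS ⇒ fmffVfSfS ⇒ fmffSmmfSfS ⇒ fmffffmmfSfS ⇒ fmffffmmffffS ⇒ fmffffmmffffff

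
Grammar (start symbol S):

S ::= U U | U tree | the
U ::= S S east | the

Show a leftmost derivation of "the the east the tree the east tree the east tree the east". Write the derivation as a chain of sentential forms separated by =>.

S => U U   [S ::= U U]
U U => S S east U   [U ::= S S east]
S S east U => the S east U   [S ::= the]
the S east U => the the east U   [S ::= the]
the the east U => the the east S S east   [U ::= S S east]
the the east S S east => the the east U tree S east   [S ::= U tree]
the the east U tree S east => the the east S S east tree S east   [U ::= S S east]
the the east S S east tree S east => the the east U tree S east tree S east   [S ::= U tree]
the the east U tree S east tree S east => the the east S S east tree S east tree S east   [U ::= S S east]
the the east S S east tree S east tree S east => the the east U tree S east tree S east tree S east   [S ::= U tree]
the the east U tree S east tree S east tree S east => the the east the tree S east tree S east tree S east   [U ::= the]
the the east the tree S east tree S east tree S east => the the east the tree the east tree S east tree S east   [S ::= the]
the the east the tree the east tree S east tree S east => the the east the tree the east tree the east tree S east   [S ::= the]
the the east the tree the east tree the east tree S east => the the east the tree the east tree the east tree the east   [S ::= the]

S => U U => S S east U => the S east U => the the east U => the the east S S east => the the east U tree S east => the the east S S east tree S east => the the east U tree S east tree S east => the the east S S east tree S east tree S east => the the east U tree S east tree S east tree S east => the the east the tree S east tree S east tree S east => the the east the tree the east tree S east tree S east => the the east the tree the east tree the east tree S east => the the east the tree the east tree the east tree the east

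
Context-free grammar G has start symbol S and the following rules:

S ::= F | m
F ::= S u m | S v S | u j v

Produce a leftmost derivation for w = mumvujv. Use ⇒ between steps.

S ⇒ F ⇒ SvS ⇒ FvS ⇒ SumvS ⇒ mumvS ⇒ mumvF ⇒ mumvujv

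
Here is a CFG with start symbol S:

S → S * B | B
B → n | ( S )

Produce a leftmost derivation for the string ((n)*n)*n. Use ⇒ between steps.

S ⇒ S*B   [S → S * B]
S*B ⇒ B*B   [S → B]
B*B ⇒ (S)*B   [B → ( S )]
(S)*B ⇒ (S*B)*B   [S → S * B]
(S*B)*B ⇒ (B*B)*B   [S → B]
(B*B)*B ⇒ ((S)*B)*B   [B → ( S )]
((S)*B)*B ⇒ ((B)*B)*B   [S → B]
((B)*B)*B ⇒ ((n)*B)*B   [B → n]
((n)*B)*B ⇒ ((n)*n)*B   [B → n]
((n)*n)*B ⇒ ((n)*n)*n   [B → n]

S ⇒ S*B ⇒ B*B ⇒ (S)*B ⇒ (S*B)*B ⇒ (B*B)*B ⇒ ((S)*B)*B ⇒ ((B)*B)*B ⇒ ((n)*B)*B ⇒ ((n)*n)*B ⇒ ((n)*n)*n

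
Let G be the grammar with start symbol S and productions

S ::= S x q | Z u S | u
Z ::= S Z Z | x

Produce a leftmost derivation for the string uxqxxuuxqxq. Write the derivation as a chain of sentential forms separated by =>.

S => Sxq   [S ::= S x q]
Sxq => Sxqxq   [S ::= S x q]
Sxqxq => ZuSxqxq   [S ::= Z u S]
ZuSxqxq => SZZuSxqxq   [Z ::= S Z Z]
SZZuSxqxq => SxqZZuSxqxq   [S ::= S x q]
SxqZZuSxqxq => uxqZZuSxqxq   [S ::= u]
uxqZZuSxqxq => uxqxZuSxqxq   [Z ::= x]
uxqxZuSxqxq => uxqxxuSxqxq   [Z ::= x]
uxqxxuSxqxq => uxqxxuuxqxq   [S ::= u]

S=>Sxq=>Sxqxq=>ZuSxqxq=>SZZuSxqxq=>SxqZZuSxqxq=>uxqZZuSxqxq=>uxqxZuSxqxq=>uxqxxuSxqxq=>uxqxxuuxqxq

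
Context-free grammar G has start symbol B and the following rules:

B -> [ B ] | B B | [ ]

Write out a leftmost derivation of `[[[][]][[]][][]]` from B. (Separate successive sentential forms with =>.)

B=>[B]=>[BB]=>[BBB]=>[BBBB]=>[[B]BBB]=>[[BB]BBB]=>[[[]B]BBB]=>[[[][]]BBB]=>[[[][]][B]BB]=>[[[][]][[]]BB]=>[[[][]][[]][]B]=>[[[][]][[]][][]]

B => [B]   [B -> [ B ]]
[B] => [BB]   [B -> B B]
[BB] => [BBB]   [B -> B B]
[BBB] => [BBBB]   [B -> B B]
[BBBB] => [[B]BBB]   [B -> [ B ]]
[[B]BBB] => [[BB]BBB]   [B -> B B]
[[BB]BBB] => [[[]B]BBB]   [B -> [ ]]
[[[]B]BBB] => [[[][]]BBB]   [B -> [ ]]
[[[][]]BBB] => [[[][]][B]BB]   [B -> [ B ]]
[[[][]][B]BB] => [[[][]][[]]BB]   [B -> [ ]]
[[[][]][[]]BB] => [[[][]][[]][]B]   [B -> [ ]]
[[[][]][[]][]B] => [[[][]][[]][][]]   [B -> [ ]]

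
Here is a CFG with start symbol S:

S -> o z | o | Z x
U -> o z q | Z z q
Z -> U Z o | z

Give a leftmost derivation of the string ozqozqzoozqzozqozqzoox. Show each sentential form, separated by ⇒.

S ⇒ Zx   [S -> Z x]
Zx ⇒ UZox   [Z -> U Z o]
UZox ⇒ ZzqZox   [U -> Z z q]
ZzqZox ⇒ UZozqZox   [Z -> U Z o]
UZozqZox ⇒ ZzqZozqZox   [U -> Z z q]
ZzqZozqZox ⇒ UZozqZozqZox   [Z -> U Z o]
UZozqZozqZox ⇒ ozqZozqZozqZox   [U -> o z q]
ozqZozqZozqZox ⇒ ozqUZoozqZozqZox   [Z -> U Z o]
ozqUZoozqZozqZox ⇒ ozqozqZoozqZozqZox   [U -> o z q]
ozqozqZoozqZozqZox ⇒ ozqozqzoozqZozqZox   [Z -> z]
ozqozqzoozqZozqZox ⇒ ozqozqzoozqzozqZox   [Z -> z]
ozqozqzoozqzozqZox ⇒ ozqozqzoozqzozqUZoox   [Z -> U Z o]
ozqozqzoozqzozqUZoox ⇒ ozqozqzoozqzozqozqZoox   [U -> o z q]
ozqozqzoozqzozqozqZoox ⇒ ozqozqzoozqzozqozqzoox   [Z -> z]

S ⇒ Zx ⇒ UZox ⇒ ZzqZox ⇒ UZozqZox ⇒ ZzqZozqZox ⇒ UZozqZozqZox ⇒ ozqZozqZozqZox ⇒ ozqUZoozqZozqZox ⇒ ozqozqZoozqZozqZox ⇒ ozqozqzoozqZozqZox ⇒ ozqozqzoozqzozqZox ⇒ ozqozqzoozqzozqUZoox ⇒ ozqozqzoozqzozqozqZoox ⇒ ozqozqzoozqzozqozqzoox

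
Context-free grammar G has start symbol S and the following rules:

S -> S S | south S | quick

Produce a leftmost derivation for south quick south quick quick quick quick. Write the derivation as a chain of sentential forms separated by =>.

S => south S => south S S => south quick S => south quick S S => south quick S S S => south quick S S S S => south quick south S S S S => south quick south quick S S S => south quick south quick quick S S => south quick south quick quick quick S => south quick south quick quick quick quick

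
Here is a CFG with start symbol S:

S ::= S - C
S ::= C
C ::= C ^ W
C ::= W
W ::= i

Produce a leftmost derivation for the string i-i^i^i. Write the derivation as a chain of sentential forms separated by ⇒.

S ⇒ S-C   [S ::= S - C]
S-C ⇒ C-C   [S ::= C]
C-C ⇒ W-C   [C ::= W]
W-C ⇒ i-C   [W ::= i]
i-C ⇒ i-C^W   [C ::= C ^ W]
i-C^W ⇒ i-C^W^W   [C ::= C ^ W]
i-C^W^W ⇒ i-W^W^W   [C ::= W]
i-W^W^W ⇒ i-i^W^W   [W ::= i]
i-i^W^W ⇒ i-i^i^W   [W ::= i]
i-i^i^W ⇒ i-i^i^i   [W ::= i]

S ⇒ S-C ⇒ C-C ⇒ W-C ⇒ i-C ⇒ i-C^W ⇒ i-C^W^W ⇒ i-W^W^W ⇒ i-i^W^W ⇒ i-i^i^W ⇒ i-i^i^i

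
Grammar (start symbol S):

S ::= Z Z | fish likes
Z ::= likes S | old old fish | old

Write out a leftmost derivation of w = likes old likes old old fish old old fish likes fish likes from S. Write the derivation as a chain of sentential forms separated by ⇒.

S ⇒ Z Z ⇒ likes S Z ⇒ likes Z Z Z ⇒ likes old Z Z ⇒ likes old likes S Z ⇒ likes old likes Z Z Z ⇒ likes old likes old old fish Z Z ⇒ likes old likes old old fish old old fish Z ⇒ likes old likes old old fish old old fish likes S ⇒ likes old likes old old fish old old fish likes fish likes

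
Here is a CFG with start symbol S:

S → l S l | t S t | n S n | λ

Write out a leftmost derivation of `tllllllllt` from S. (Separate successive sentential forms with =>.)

S => tSt   [S → t S t]
tSt => tlSlt   [S → l S l]
tlSlt => tllSllt   [S → l S l]
tllSllt => tlllSlllt   [S → l S l]
tlllSlllt => tllllSllllt   [S → l S l]
tllllSllllt => tllllllllt   [S → λ]

S => tSt => tlSlt => tllSllt => tlllSlllt => tllllSllllt => tllllllllt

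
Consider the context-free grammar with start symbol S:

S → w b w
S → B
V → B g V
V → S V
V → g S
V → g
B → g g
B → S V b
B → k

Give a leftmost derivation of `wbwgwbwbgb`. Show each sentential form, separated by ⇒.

S⇒B⇒SVb⇒BVb⇒SVbVb⇒wbwVbVb⇒wbwgSbVb⇒wbwgwbwbVb⇒wbwgwbwbgb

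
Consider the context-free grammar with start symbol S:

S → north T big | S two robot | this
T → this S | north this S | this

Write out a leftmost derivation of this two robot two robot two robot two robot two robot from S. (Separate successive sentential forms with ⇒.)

S ⇒ S two robot ⇒ S two robot two robot ⇒ S two robot two robot two robot ⇒ S two robot two robot two robot two robot ⇒ S two robot two robot two robot two robot two robot ⇒ this two robot two robot two robot two robot two robot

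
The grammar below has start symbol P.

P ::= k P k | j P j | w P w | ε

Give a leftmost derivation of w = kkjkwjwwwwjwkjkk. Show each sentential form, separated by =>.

P=>kPk=>kkPkk=>kkjPjkk=>kkjkPkjkk=>kkjkwPwkjkk=>kkjkwjPjwkjkk=>kkjkwjwPwjwkjkk=>kkjkwjwwPwwjwkjkk=>kkjkwjwwwwjwkjkk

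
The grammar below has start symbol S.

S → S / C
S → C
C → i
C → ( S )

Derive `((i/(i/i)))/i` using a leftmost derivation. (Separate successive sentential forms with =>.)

S => S/C   [S → S / C]
S/C => C/C   [S → C]
C/C => (S)/C   [C → ( S )]
(S)/C => (C)/C   [S → C]
(C)/C => ((S))/C   [C → ( S )]
((S))/C => ((S/C))/C   [S → S / C]
((S/C))/C => ((C/C))/C   [S → C]
((C/C))/C => ((i/C))/C   [C → i]
((i/C))/C => ((i/(S)))/C   [C → ( S )]
((i/(S)))/C => ((i/(S/C)))/C   [S → S / C]
((i/(S/C)))/C => ((i/(C/C)))/C   [S → C]
((i/(C/C)))/C => ((i/(i/C)))/C   [C → i]
((i/(i/C)))/C => ((i/(i/i)))/C   [C → i]
((i/(i/i)))/C => ((i/(i/i)))/i   [C → i]

S => S/C => C/C => (S)/C => (C)/C => ((S))/C => ((S/C))/C => ((C/C))/C => ((i/C))/C => ((i/(S)))/C => ((i/(S/C)))/C => ((i/(C/C)))/C => ((i/(i/C)))/C => ((i/(i/i)))/C => ((i/(i/i)))/i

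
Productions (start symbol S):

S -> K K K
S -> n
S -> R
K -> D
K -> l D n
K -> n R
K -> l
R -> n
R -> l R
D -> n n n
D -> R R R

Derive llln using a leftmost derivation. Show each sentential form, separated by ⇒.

S⇒R⇒lR⇒llR⇒lllR⇒llln

S ⇒ R   [S -> R]
R ⇒ lR   [R -> l R]
lR ⇒ llR   [R -> l R]
llR ⇒ lllR   [R -> l R]
lllR ⇒ llln   [R -> n]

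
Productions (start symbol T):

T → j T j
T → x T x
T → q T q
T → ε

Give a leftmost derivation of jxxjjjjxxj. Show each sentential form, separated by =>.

T => jTj   [T → j T j]
jTj => jxTxj   [T → x T x]
jxTxj => jxxTxxj   [T → x T x]
jxxTxxj => jxxjTjxxj   [T → j T j]
jxxjTjxxj => jxxjjTjjxxj   [T → j T j]
jxxjjTjjxxj => jxxjjjjxxj   [T → ε]

T=>jTj=>jxTxj=>jxxTxxj=>jxxjTjxxj=>jxxjjTjjxxj=>jxxjjjjxxj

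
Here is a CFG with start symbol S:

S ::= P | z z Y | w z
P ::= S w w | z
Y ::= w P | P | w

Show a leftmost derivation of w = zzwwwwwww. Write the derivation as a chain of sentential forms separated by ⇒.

S ⇒ P   [S ::= P]
P ⇒ Sww   [P ::= S w w]
Sww ⇒ Pww   [S ::= P]
Pww ⇒ Swwww   [P ::= S w w]
Swwww ⇒ Pwwww   [S ::= P]
Pwwww ⇒ Swwwwww   [P ::= S w w]
Swwwwww ⇒ zzYwwwwww   [S ::= z z Y]
zzYwwwwww ⇒ zzwwwwwww   [Y ::= w]

S⇒P⇒Sww⇒Pww⇒Swwww⇒Pwwww⇒Swwwwww⇒zzYwwwwww⇒zzwwwwwww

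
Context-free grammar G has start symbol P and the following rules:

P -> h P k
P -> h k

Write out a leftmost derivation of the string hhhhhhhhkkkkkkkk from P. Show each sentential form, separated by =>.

P => hPk => hhPkk => hhhPkkk => hhhhPkkkk => hhhhhPkkkkk => hhhhhhPkkkkkk => hhhhhhhPkkkkkkk => hhhhhhhhkkkkkkkk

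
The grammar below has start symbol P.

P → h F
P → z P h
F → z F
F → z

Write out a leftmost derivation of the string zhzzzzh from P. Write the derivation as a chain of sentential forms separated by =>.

P => zPh => zhFh => zhzFh => zhzzFh => zhzzzFh => zhzzzzh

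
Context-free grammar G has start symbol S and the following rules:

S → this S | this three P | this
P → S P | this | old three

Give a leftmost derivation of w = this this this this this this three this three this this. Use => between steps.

S => this S   [S → this S]
this S => this this S   [S → this S]
this this S => this this this S   [S → this S]
this this this S => this this this this S   [S → this S]
this this this this S => this this this this this S   [S → this S]
this this this this this S => this this this this this this three P   [S → this three P]
this this this this this this three P => this this this this this this three S P   [P → S P]
this this this this this this three S P => this this this this this this three this three P P   [S → this three P]
this this this this this this three this three P P => this this this this this this three this three this P   [P → this]
this this this this this this three this three this P => this this this this this this three this three this this   [P → this]

S => this S => this this S => this this this S => this this this this S => this this this this this S => this this this this this this three P => this this this this this this three S P => this this this this this this three this three P P => this this this this this this three this three this P => this this this this this this three this three this this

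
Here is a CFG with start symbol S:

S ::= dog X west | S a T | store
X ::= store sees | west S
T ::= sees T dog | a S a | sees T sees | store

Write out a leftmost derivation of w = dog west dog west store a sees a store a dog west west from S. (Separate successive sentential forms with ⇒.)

S ⇒ dog X west ⇒ dog west S west ⇒ dog west dog X west west ⇒ dog west dog west S west west ⇒ dog west dog west S a T west west ⇒ dog west dog west store a T west west ⇒ dog west dog west store a sees T dog west west ⇒ dog west dog west store a sees a S a dog west west ⇒ dog west dog west store a sees a store a dog west west

S ⇒ dog X west   [S ::= dog X west]
dog X west ⇒ dog west S west   [X ::= west S]
dog west S west ⇒ dog west dog X west west   [S ::= dog X west]
dog west dog X west west ⇒ dog west dog west S west west   [X ::= west S]
dog west dog west S west west ⇒ dog west dog west S a T west west   [S ::= S a T]
dog west dog west S a T west west ⇒ dog west dog west store a T west west   [S ::= store]
dog west dog west store a T west west ⇒ dog west dog west store a sees T dog west west   [T ::= sees T dog]
dog west dog west store a sees T dog west west ⇒ dog west dog west store a sees a S a dog west west   [T ::= a S a]
dog west dog west store a sees a S a dog west west ⇒ dog west dog west store a sees a store a dog west west   [S ::= store]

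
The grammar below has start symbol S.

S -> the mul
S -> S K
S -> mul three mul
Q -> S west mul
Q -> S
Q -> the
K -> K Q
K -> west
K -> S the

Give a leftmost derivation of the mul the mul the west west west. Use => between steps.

S => S K   [S -> S K]
S K => S K K   [S -> S K]
S K K => S K K K   [S -> S K]
S K K K => S K K K K   [S -> S K]
S K K K K => the mul K K K K   [S -> the mul]
the mul K K K K => the mul S the K K K   [K -> S the]
the mul S the K K K => the mul the mul the K K K   [S -> the mul]
the mul the mul the K K K => the mul the mul the west K K   [K -> west]
the mul the mul the west K K => the mul the mul the west west K   [K -> west]
the mul the mul the west west K => the mul the mul the west west west   [K -> west]

S => S K => S K K => S K K K => S K K K K => the mul K K K K => the mul S the K K K => the mul the mul the K K K => the mul the mul the west K K => the mul the mul the west west K => the mul the mul the west west west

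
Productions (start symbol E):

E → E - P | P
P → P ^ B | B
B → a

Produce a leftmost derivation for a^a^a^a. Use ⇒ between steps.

E ⇒ P   [E → P]
P ⇒ P^B   [P → P ^ B]
P^B ⇒ P^B^B   [P → P ^ B]
P^B^B ⇒ P^B^B^B   [P → P ^ B]
P^B^B^B ⇒ B^B^B^B   [P → B]
B^B^B^B ⇒ a^B^B^B   [B → a]
a^B^B^B ⇒ a^a^B^B   [B → a]
a^a^B^B ⇒ a^a^a^B   [B → a]
a^a^a^B ⇒ a^a^a^a   [B → a]

E ⇒ P ⇒ P^B ⇒ P^B^B ⇒ P^B^B^B ⇒ B^B^B^B ⇒ a^B^B^B ⇒ a^a^B^B ⇒ a^a^a^B ⇒ a^a^a^a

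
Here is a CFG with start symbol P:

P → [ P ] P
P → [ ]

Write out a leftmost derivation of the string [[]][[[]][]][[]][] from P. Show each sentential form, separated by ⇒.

P ⇒ [P]P   [P → [ P ] P]
[P]P ⇒ [[]]P   [P → [ ]]
[[]]P ⇒ [[]][P]P   [P → [ P ] P]
[[]][P]P ⇒ [[]][[P]P]P   [P → [ P ] P]
[[]][[P]P]P ⇒ [[]][[[]]P]P   [P → [ ]]
[[]][[[]]P]P ⇒ [[]][[[]][]]P   [P → [ ]]
[[]][[[]][]]P ⇒ [[]][[[]][]][P]P   [P → [ P ] P]
[[]][[[]][]][P]P ⇒ [[]][[[]][]][[]]P   [P → [ ]]
[[]][[[]][]][[]]P ⇒ [[]][[[]][]][[]][]   [P → [ ]]

P ⇒ [P]P ⇒ [[]]P ⇒ [[]][P]P ⇒ [[]][[P]P]P ⇒ [[]][[[]]P]P ⇒ [[]][[[]][]]P ⇒ [[]][[[]][]][P]P ⇒ [[]][[[]][]][[]]P ⇒ [[]][[[]][]][[]][]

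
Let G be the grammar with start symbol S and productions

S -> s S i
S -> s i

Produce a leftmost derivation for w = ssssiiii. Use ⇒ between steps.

S ⇒ sSi   [S -> s S i]
sSi ⇒ ssSii   [S -> s S i]
ssSii ⇒ sssSiii   [S -> s S i]
sssSiii ⇒ ssssiiii   [S -> s i]

S⇒sSi⇒ssSii⇒sssSiii⇒ssssiiii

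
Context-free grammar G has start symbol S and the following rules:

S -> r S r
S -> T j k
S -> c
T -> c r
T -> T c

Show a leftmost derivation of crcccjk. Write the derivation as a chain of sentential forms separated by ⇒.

S ⇒ Tjk   [S -> T j k]
Tjk ⇒ Tcjk   [T -> T c]
Tcjk ⇒ Tccjk   [T -> T c]
Tccjk ⇒ Tcccjk   [T -> T c]
Tcccjk ⇒ crcccjk   [T -> c r]

S ⇒ Tjk ⇒ Tcjk ⇒ Tccjk ⇒ Tcccjk ⇒ crcccjk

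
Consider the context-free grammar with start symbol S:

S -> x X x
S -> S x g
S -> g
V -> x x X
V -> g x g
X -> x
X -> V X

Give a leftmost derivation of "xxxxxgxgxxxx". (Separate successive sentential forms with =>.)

S => xXx => xVXx => xxxXXx => xxxVXXx => xxxxxXXXx => xxxxxVXXXx => xxxxxgxgXXXx => xxxxxgxgxXXx => xxxxxgxgxxXx => xxxxxgxgxxxx

S => xXx   [S -> x X x]
xXx => xVXx   [X -> V X]
xVXx => xxxXXx   [V -> x x X]
xxxXXx => xxxVXXx   [X -> V X]
xxxVXXx => xxxxxXXXx   [V -> x x X]
xxxxxXXXx => xxxxxVXXXx   [X -> V X]
xxxxxVXXXx => xxxxxgxgXXXx   [V -> g x g]
xxxxxgxgXXXx => xxxxxgxgxXXx   [X -> x]
xxxxxgxgxXXx => xxxxxgxgxxXx   [X -> x]
xxxxxgxgxxXx => xxxxxgxgxxxx   [X -> x]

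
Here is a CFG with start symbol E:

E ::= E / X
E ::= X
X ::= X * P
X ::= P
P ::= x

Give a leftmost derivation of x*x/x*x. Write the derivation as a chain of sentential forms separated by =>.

E => E/X => X/X => X*P/X => P*P/X => x*P/X => x*x/X => x*x/X*P => x*x/P*P => x*x/x*P => x*x/x*x

E => E/X   [E ::= E / X]
E/X => X/X   [E ::= X]
X/X => X*P/X   [X ::= X * P]
X*P/X => P*P/X   [X ::= P]
P*P/X => x*P/X   [P ::= x]
x*P/X => x*x/X   [P ::= x]
x*x/X => x*x/X*P   [X ::= X * P]
x*x/X*P => x*x/P*P   [X ::= P]
x*x/P*P => x*x/x*P   [P ::= x]
x*x/x*P => x*x/x*x   [P ::= x]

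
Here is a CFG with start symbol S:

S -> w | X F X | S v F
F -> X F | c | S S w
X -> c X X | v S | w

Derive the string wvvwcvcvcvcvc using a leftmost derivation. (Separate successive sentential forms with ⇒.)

S⇒SvF⇒SvFvF⇒SvFvFvF⇒SvFvFvFvF⇒SvFvFvFvFvF⇒wvFvFvFvFvF⇒wvXFvFvFvFvF⇒wvvSFvFvFvFvF⇒wvvwFvFvFvFvF⇒wvvwcvFvFvFvF⇒wvvwcvcvFvFvF⇒wvvwcvcvcvFvF⇒wvvwcvcvcvcvF⇒wvvwcvcvcvcvc

S ⇒ SvF   [S -> S v F]
SvF ⇒ SvFvF   [S -> S v F]
SvFvF ⇒ SvFvFvF   [S -> S v F]
SvFvFvF ⇒ SvFvFvFvF   [S -> S v F]
SvFvFvFvF ⇒ SvFvFvFvFvF   [S -> S v F]
SvFvFvFvFvF ⇒ wvFvFvFvFvF   [S -> w]
wvFvFvFvFvF ⇒ wvXFvFvFvFvF   [F -> X F]
wvXFvFvFvFvF ⇒ wvvSFvFvFvFvF   [X -> v S]
wvvSFvFvFvFvF ⇒ wvvwFvFvFvFvF   [S -> w]
wvvwFvFvFvFvF ⇒ wvvwcvFvFvFvF   [F -> c]
wvvwcvFvFvFvF ⇒ wvvwcvcvFvFvF   [F -> c]
wvvwcvcvFvFvF ⇒ wvvwcvcvcvFvF   [F -> c]
wvvwcvcvcvFvF ⇒ wvvwcvcvcvcvF   [F -> c]
wvvwcvcvcvcvF ⇒ wvvwcvcvcvcvc   [F -> c]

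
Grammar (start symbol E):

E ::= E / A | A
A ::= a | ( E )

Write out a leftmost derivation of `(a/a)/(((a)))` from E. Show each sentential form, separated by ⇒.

E ⇒ E/A ⇒ A/A ⇒ (E)/A ⇒ (E/A)/A ⇒ (A/A)/A ⇒ (a/A)/A ⇒ (a/a)/A ⇒ (a/a)/(E) ⇒ (a/a)/(A) ⇒ (a/a)/((E)) ⇒ (a/a)/((A)) ⇒ (a/a)/(((E))) ⇒ (a/a)/(((A))) ⇒ (a/a)/(((a)))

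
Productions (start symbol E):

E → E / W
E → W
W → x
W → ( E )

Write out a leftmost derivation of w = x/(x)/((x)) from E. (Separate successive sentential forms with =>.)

E => E/W => E/W/W => W/W/W => x/W/W => x/(E)/W => x/(W)/W => x/(x)/W => x/(x)/(E) => x/(x)/(W) => x/(x)/((E)) => x/(x)/((W)) => x/(x)/((x))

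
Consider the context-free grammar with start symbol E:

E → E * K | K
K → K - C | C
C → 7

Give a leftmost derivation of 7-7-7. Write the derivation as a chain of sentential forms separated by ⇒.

E⇒K⇒K-C⇒K-C-C⇒C-C-C⇒7-C-C⇒7-7-C⇒7-7-7

E ⇒ K   [E → K]
K ⇒ K-C   [K → K - C]
K-C ⇒ K-C-C   [K → K - C]
K-C-C ⇒ C-C-C   [K → C]
C-C-C ⇒ 7-C-C   [C → 7]
7-C-C ⇒ 7-7-C   [C → 7]
7-7-C ⇒ 7-7-7   [C → 7]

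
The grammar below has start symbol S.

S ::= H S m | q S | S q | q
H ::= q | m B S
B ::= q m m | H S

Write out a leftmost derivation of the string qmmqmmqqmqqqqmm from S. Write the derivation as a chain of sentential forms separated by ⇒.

S ⇒ HSm ⇒ qSm ⇒ qHSmm ⇒ qmBSSmm ⇒ qmHSSSmm ⇒ qmmBSSSSmm ⇒ qmmqmmSSSSmm ⇒ qmmqmmSqSSSmm ⇒ qmmqmmHSmqSSSmm ⇒ qmmqmmqSmqSSSmm ⇒ qmmqmmqqmqSSSmm ⇒ qmmqmmqqmqqSSmm ⇒ qmmqmmqqmqqqSmm ⇒ qmmqmmqqmqqqqmm

S ⇒ HSm   [S ::= H S m]
HSm ⇒ qSm   [H ::= q]
qSm ⇒ qHSmm   [S ::= H S m]
qHSmm ⇒ qmBSSmm   [H ::= m B S]
qmBSSmm ⇒ qmHSSSmm   [B ::= H S]
qmHSSSmm ⇒ qmmBSSSSmm   [H ::= m B S]
qmmBSSSSmm ⇒ qmmqmmSSSSmm   [B ::= q m m]
qmmqmmSSSSmm ⇒ qmmqmmSqSSSmm   [S ::= S q]
qmmqmmSqSSSmm ⇒ qmmqmmHSmqSSSmm   [S ::= H S m]
qmmqmmHSmqSSSmm ⇒ qmmqmmqSmqSSSmm   [H ::= q]
qmmqmmqSmqSSSmm ⇒ qmmqmmqqmqSSSmm   [S ::= q]
qmmqmmqqmqSSSmm ⇒ qmmqmmqqmqqSSmm   [S ::= q]
qmmqmmqqmqqSSmm ⇒ qmmqmmqqmqqqSmm   [S ::= q]
qmmqmmqqmqqqSmm ⇒ qmmqmmqqmqqqqmm   [S ::= q]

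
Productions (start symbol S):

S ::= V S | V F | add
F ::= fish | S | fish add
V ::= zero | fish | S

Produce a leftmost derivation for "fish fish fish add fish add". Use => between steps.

S => V S => S S => V F S => S F S => V F F S => S F F S => V F F F S => fish F F F S => fish fish F F S => fish fish fish add F S => fish fish fish add fish S => fish fish fish add fish add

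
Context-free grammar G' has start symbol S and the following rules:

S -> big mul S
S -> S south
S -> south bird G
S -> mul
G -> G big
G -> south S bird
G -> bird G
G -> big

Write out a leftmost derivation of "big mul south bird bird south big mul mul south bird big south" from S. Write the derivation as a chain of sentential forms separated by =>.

S => big mul S => big mul S south => big mul south bird G south => big mul south bird bird G south => big mul south bird bird G big south => big mul south bird bird south S bird big south => big mul south bird bird south big mul S bird big south => big mul south bird bird south big mul S south bird big south => big mul south bird bird south big mul mul south bird big south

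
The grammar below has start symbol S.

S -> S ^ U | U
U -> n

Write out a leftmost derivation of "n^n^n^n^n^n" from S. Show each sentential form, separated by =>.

S => S^U => S^U^U => S^U^U^U => S^U^U^U^U => S^U^U^U^U^U => U^U^U^U^U^U => n^U^U^U^U^U => n^n^U^U^U^U => n^n^n^U^U^U => n^n^n^n^U^U => n^n^n^n^n^U => n^n^n^n^n^n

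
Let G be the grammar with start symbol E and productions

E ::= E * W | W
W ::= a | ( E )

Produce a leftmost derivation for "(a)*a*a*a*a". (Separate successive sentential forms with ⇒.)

E ⇒ E*W ⇒ E*W*W ⇒ E*W*W*W ⇒ E*W*W*W*W ⇒ W*W*W*W*W ⇒ (E)*W*W*W*W ⇒ (W)*W*W*W*W ⇒ (a)*W*W*W*W ⇒ (a)*a*W*W*W ⇒ (a)*a*a*W*W ⇒ (a)*a*a*a*W ⇒ (a)*a*a*a*a

E ⇒ E*W   [E ::= E * W]
E*W ⇒ E*W*W   [E ::= E * W]
E*W*W ⇒ E*W*W*W   [E ::= E * W]
E*W*W*W ⇒ E*W*W*W*W   [E ::= E * W]
E*W*W*W*W ⇒ W*W*W*W*W   [E ::= W]
W*W*W*W*W ⇒ (E)*W*W*W*W   [W ::= ( E )]
(E)*W*W*W*W ⇒ (W)*W*W*W*W   [E ::= W]
(W)*W*W*W*W ⇒ (a)*W*W*W*W   [W ::= a]
(a)*W*W*W*W ⇒ (a)*a*W*W*W   [W ::= a]
(a)*a*W*W*W ⇒ (a)*a*a*W*W   [W ::= a]
(a)*a*a*W*W ⇒ (a)*a*a*a*W   [W ::= a]
(a)*a*a*a*W ⇒ (a)*a*a*a*a   [W ::= a]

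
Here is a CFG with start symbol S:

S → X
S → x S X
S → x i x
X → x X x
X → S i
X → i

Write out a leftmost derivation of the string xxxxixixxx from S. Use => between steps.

S => X   [S → X]
X => xXx   [X → x X x]
xXx => xxXxx   [X → x X x]
xxXxx => xxxXxxx   [X → x X x]
xxxXxxx => xxxSixxx   [X → S i]
xxxSixxx => xxxxixixxx   [S → x i x]

S => X => xXx => xxXxx => xxxXxxx => xxxSixxx => xxxxixixxx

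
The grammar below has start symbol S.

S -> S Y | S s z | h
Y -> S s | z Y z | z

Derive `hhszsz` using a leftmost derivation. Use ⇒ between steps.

S ⇒ SY ⇒ SYY ⇒ hYY ⇒ hSsY ⇒ hSszsY ⇒ hhszsY ⇒ hhszsz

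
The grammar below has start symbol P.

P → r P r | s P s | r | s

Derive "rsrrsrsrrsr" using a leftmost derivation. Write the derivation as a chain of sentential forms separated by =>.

P => rPr   [P → r P r]
rPr => rsPsr   [P → s P s]
rsPsr => rsrPrsr   [P → r P r]
rsrPrsr => rsrrPrrsr   [P → r P r]
rsrrPrrsr => rsrrsPsrrsr   [P → s P s]
rsrrsPsrrsr => rsrrsrsrrsr   [P → r]

P => rPr => rsPsr => rsrPrsr => rsrrPrrsr => rsrrsPsrrsr => rsrrsrsrrsr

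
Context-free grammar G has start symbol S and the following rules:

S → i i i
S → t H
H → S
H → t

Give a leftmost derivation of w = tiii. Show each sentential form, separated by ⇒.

S ⇒ tH ⇒ tS ⇒ tiii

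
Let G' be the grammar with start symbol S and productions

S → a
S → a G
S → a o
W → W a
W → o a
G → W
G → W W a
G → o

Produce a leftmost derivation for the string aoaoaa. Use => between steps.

S => aG   [S → a G]
aG => aWWa   [G → W W a]
aWWa => aoaWa   [W → o a]
aoaWa => aoaoaa   [W → o a]

S => aG => aWWa => aoaWa => aoaoaa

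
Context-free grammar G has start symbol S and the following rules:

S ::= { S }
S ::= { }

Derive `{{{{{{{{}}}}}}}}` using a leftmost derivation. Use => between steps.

S => {S}   [S ::= { S }]
{S} => {{S}}   [S ::= { S }]
{{S}} => {{{S}}}   [S ::= { S }]
{{{S}}} => {{{{S}}}}   [S ::= { S }]
{{{{S}}}} => {{{{{S}}}}}   [S ::= { S }]
{{{{{S}}}}} => {{{{{{S}}}}}}   [S ::= { S }]
{{{{{{S}}}}}} => {{{{{{{S}}}}}}}   [S ::= { S }]
{{{{{{{S}}}}}}} => {{{{{{{{}}}}}}}}   [S ::= { }]

S => {S} => {{S}} => {{{S}}} => {{{{S}}}} => {{{{{S}}}}} => {{{{{{S}}}}}} => {{{{{{{S}}}}}}} => {{{{{{{{}}}}}}}}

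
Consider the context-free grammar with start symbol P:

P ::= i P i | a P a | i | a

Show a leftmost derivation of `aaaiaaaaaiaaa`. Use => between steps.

P => aPa   [P ::= a P a]
aPa => aaPaa   [P ::= a P a]
aaPaa => aaaPaaa   [P ::= a P a]
aaaPaaa => aaaiPiaaa   [P ::= i P i]
aaaiPiaaa => aaaiaPaiaaa   [P ::= a P a]
aaaiaPaiaaa => aaaiaaPaaiaaa   [P ::= a P a]
aaaiaaPaaiaaa => aaaiaaaaaiaaa   [P ::= a]

P => aPa => aaPaa => aaaPaaa => aaaiPiaaa => aaaiaPaiaaa => aaaiaaPaaiaaa => aaaiaaaaaiaaa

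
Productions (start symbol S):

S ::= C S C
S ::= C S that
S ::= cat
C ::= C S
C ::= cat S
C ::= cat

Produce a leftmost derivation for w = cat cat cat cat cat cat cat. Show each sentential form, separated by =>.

S => C S C => cat S S C => cat cat S C => cat cat C S C C => cat cat C S S C C => cat cat cat S S C C => cat cat cat cat S C C => cat cat cat cat cat C C => cat cat cat cat cat cat C => cat cat cat cat cat cat cat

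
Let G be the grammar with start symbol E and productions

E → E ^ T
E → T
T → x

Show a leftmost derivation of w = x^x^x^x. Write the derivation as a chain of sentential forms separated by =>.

E => E^T   [E → E ^ T]
E^T => E^T^T   [E → E ^ T]
E^T^T => E^T^T^T   [E → E ^ T]
E^T^T^T => T^T^T^T   [E → T]
T^T^T^T => x^T^T^T   [T → x]
x^T^T^T => x^x^T^T   [T → x]
x^x^T^T => x^x^x^T   [T → x]
x^x^x^T => x^x^x^x   [T → x]

E => E^T => E^T^T => E^T^T^T => T^T^T^T => x^T^T^T => x^x^T^T => x^x^x^T => x^x^x^x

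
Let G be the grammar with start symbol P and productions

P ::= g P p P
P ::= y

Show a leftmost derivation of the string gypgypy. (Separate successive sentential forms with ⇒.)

P ⇒ gPpP   [P ::= g P p P]
gPpP ⇒ gypP   [P ::= y]
gypP ⇒ gypgPpP   [P ::= g P p P]
gypgPpP ⇒ gypgypP   [P ::= y]
gypgypP ⇒ gypgypy   [P ::= y]

P⇒gPpP⇒gypP⇒gypgPpP⇒gypgypP⇒gypgypy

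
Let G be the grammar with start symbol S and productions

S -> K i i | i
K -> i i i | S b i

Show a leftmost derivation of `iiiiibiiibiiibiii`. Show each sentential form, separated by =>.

S => Kii   [S -> K i i]
Kii => Sbiii   [K -> S b i]
Sbiii => Kiibiii   [S -> K i i]
Kiibiii => Sbiiibiii   [K -> S b i]
Sbiiibiii => Kiibiiibiii   [S -> K i i]
Kiibiiibiii => Sbiiibiiibiii   [K -> S b i]
Sbiiibiiibiii => Kiibiiibiiibiii   [S -> K i i]
Kiibiiibiiibiii => iiiiibiiibiiibiii   [K -> i i i]

S => Kii => Sbiii => Kiibiii => Sbiiibiii => Kiibiiibiii => Sbiiibiiibiii => Kiibiiibiiibiii => iiiiibiiibiiibiii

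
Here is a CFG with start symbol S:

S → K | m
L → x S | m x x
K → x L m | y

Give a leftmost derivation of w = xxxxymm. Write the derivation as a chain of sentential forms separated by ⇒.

S ⇒ K ⇒ xLm ⇒ xxSm ⇒ xxKm ⇒ xxxLmm ⇒ xxxxSmm ⇒ xxxxKmm ⇒ xxxxymm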